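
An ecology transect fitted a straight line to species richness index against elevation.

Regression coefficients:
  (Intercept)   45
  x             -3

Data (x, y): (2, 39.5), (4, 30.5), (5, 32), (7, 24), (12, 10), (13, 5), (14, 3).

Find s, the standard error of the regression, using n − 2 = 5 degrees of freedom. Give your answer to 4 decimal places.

x=2: ŷ = 45 − 3·2 = 39; r = 39.5 − 39 = 0.5
x=4: ŷ = 45 − 3·4 = 33; r = 30.5 − 33 = -2.5
x=5: ŷ = 45 − 3·5 = 30; r = 32 − 30 = 2
x=7: ŷ = 45 − 3·7 = 24; r = 24 − 24 = 0
x=12: ŷ = 45 − 3·12 = 9; r = 10 − 9 = 1
x=13: ŷ = 45 − 3·13 = 6; r = 5 − 6 = -1
x=14: ŷ = 45 − 3·14 = 3; r = 3 − 3 = 0
SSE = 0.25 + 6.25 + 4 + 0 + 1 + 1 + 0 = 12.5
s = √(12.5/5) = √2.5 ≈ 1.5811

s = 1.5811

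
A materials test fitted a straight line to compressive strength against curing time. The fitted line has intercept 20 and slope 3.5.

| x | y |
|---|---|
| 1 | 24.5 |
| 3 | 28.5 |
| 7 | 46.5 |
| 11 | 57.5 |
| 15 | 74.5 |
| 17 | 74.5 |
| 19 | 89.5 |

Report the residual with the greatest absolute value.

x=1: ŷ = 20 + 3.5·1 = 23.5; r = 24.5 − 23.5 = 1
x=3: ŷ = 20 + 3.5·3 = 30.5; r = 28.5 − 30.5 = -2
x=7: ŷ = 20 + 3.5·7 = 44.5; r = 46.5 − 44.5 = 2
x=11: ŷ = 20 + 3.5·11 = 58.5; r = 57.5 − 58.5 = -1
x=15: ŷ = 20 + 3.5·15 = 72.5; r = 74.5 − 72.5 = 2
x=17: ŷ = 20 + 3.5·17 = 79.5; r = 74.5 − 79.5 = -5
x=19: ŷ = 20 + 3.5·19 = 86.5; r = 89.5 − 86.5 = 3
Largest |r| is 5 at x = 17, residual -5.

r = -5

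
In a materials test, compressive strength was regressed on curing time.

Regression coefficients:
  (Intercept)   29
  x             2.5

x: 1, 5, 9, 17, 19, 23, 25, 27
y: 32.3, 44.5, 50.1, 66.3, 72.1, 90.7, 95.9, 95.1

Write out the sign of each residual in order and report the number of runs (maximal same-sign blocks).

4 runs

x=1: ŷ = 29 + 2.5·1 = 31.5; r = 32.3 − 31.5 = 0.8
x=5: ŷ = 29 + 2.5·5 = 41.5; r = 44.5 − 41.5 = 3
x=9: ŷ = 29 + 2.5·9 = 51.5; r = 50.1 − 51.5 = -1.4
x=17: ŷ = 29 + 2.5·17 = 71.5; r = 66.3 − 71.5 = -5.2
x=19: ŷ = 29 + 2.5·19 = 76.5; r = 72.1 − 76.5 = -4.4
x=23: ŷ = 29 + 2.5·23 = 86.5; r = 90.7 − 86.5 = 4.2
x=25: ŷ = 29 + 2.5·25 = 91.5; r = 95.9 − 91.5 = 4.4
x=27: ŷ = 29 + 2.5·27 = 96.5; r = 95.1 − 96.5 = -1.4
Signs: + + − − − + + −
Runs: +×2, −×3, +×2, −×1 → 4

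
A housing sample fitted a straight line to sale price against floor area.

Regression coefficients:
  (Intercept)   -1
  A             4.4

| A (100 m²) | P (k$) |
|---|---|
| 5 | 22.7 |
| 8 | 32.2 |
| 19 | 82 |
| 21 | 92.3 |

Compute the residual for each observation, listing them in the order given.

1.7, -2, -0.6, 0.9

A=5: ŷ = -1 + 4.4·5 = 21; r = 22.7 − 21 = 1.7
A=8: ŷ = -1 + 4.4·8 = 34.2; r = 32.2 − 34.2 = -2
A=19: ŷ = -1 + 4.4·19 = 82.6; r = 82 − 82.6 = -0.6
A=21: ŷ = -1 + 4.4·21 = 91.4; r = 92.3 − 91.4 = 0.9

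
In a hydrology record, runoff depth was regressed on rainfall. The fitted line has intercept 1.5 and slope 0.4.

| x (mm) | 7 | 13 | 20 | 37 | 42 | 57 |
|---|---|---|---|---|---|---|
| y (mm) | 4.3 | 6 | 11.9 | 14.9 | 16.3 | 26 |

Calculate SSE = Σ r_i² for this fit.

x=7: ŷ = 1.5 + 0.4·7 = 4.3; r = 4.3 − 4.3 = 0
x=13: ŷ = 1.5 + 0.4·13 = 6.7; r = 6 − 6.7 = -0.7
x=20: ŷ = 1.5 + 0.4·20 = 9.5; r = 11.9 − 9.5 = 2.4
x=37: ŷ = 1.5 + 0.4·37 = 16.3; r = 14.9 − 16.3 = -1.4
x=42: ŷ = 1.5 + 0.4·42 = 18.3; r = 16.3 − 18.3 = -2
x=57: ŷ = 1.5 + 0.4·57 = 24.3; r = 26 − 24.3 = 1.7
SSE = 0 + 0.49 + 5.76 + 1.96 + 4 + 2.89 = 15.1

SSE = 15.1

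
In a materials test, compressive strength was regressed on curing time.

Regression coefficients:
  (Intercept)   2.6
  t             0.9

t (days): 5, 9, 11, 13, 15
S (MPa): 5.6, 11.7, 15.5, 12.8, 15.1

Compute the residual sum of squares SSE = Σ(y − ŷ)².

t=5: Ŝ = 2.6 + 0.9·5 = 7.1; e = 5.6 − 7.1 = -1.5
t=9: Ŝ = 2.6 + 0.9·9 = 10.7; e = 11.7 − 10.7 = 1
t=11: Ŝ = 2.6 + 0.9·11 = 12.5; e = 15.5 − 12.5 = 3
t=13: Ŝ = 2.6 + 0.9·13 = 14.3; e = 12.8 − 14.3 = -1.5
t=15: Ŝ = 2.6 + 0.9·15 = 16.1; e = 15.1 − 16.1 = -1
SSE = 2.25 + 1 + 9 + 2.25 + 1 = 15.5

SSE = 15.5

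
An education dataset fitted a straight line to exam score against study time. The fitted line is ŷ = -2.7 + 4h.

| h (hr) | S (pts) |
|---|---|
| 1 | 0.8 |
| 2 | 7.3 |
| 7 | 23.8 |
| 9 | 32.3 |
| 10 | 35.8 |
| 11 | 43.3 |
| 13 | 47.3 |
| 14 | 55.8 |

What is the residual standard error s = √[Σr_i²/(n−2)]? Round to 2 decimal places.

s = 2.00

h=1: ŷ = -2.7 + 4·1 = 1.3; r = 0.8 − 1.3 = -0.5
h=2: ŷ = -2.7 + 4·2 = 5.3; r = 7.3 − 5.3 = 2
h=7: ŷ = -2.7 + 4·7 = 25.3; r = 23.8 − 25.3 = -1.5
h=9: ŷ = -2.7 + 4·9 = 33.3; r = 32.3 − 33.3 = -1
h=10: ŷ = -2.7 + 4·10 = 37.3; r = 35.8 − 37.3 = -1.5
h=11: ŷ = -2.7 + 4·11 = 41.3; r = 43.3 − 41.3 = 2
h=13: ŷ = -2.7 + 4·13 = 49.3; r = 47.3 − 49.3 = -2
h=14: ŷ = -2.7 + 4·14 = 53.3; r = 55.8 − 53.3 = 2.5
SSE = 0.25 + 4 + 2.25 + 1 + 2.25 + 4 + 4 + 6.25 = 24
s = √(24/6) = √4 ≈ 2.00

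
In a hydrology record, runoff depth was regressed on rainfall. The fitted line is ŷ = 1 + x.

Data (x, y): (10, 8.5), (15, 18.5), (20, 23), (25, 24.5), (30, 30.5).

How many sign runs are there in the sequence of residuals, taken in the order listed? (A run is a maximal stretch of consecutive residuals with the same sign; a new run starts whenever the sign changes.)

x=10: ŷ = 1 + 10 = 11; r = 8.5 − 11 = -2.5
x=15: ŷ = 1 + 15 = 16; r = 18.5 − 16 = 2.5
x=20: ŷ = 1 + 20 = 21; r = 23 − 21 = 2
x=25: ŷ = 1 + 25 = 26; r = 24.5 − 26 = -1.5
x=30: ŷ = 1 + 30 = 31; r = 30.5 − 31 = -0.5
Signs: − + + − −
Runs: −×1, +×2, −×2 → 3

3 runs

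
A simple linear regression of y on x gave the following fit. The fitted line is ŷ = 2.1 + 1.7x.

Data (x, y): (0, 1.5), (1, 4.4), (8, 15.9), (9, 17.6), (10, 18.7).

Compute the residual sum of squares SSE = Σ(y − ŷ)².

SSE = 0.96

x=0: ŷ = 2.1 + 1.7·0 = 2.1; e = 1.5 − 2.1 = -0.6
x=1: ŷ = 2.1 + 1.7·1 = 3.8; e = 4.4 − 3.8 = 0.6
x=8: ŷ = 2.1 + 1.7·8 = 15.7; e = 15.9 − 15.7 = 0.2
x=9: ŷ = 2.1 + 1.7·9 = 17.4; e = 17.6 − 17.4 = 0.2
x=10: ŷ = 2.1 + 1.7·10 = 19.1; e = 18.7 − 19.1 = -0.4
SSE = 0.36 + 0.36 + 0.04 + 0.04 + 0.16 = 0.96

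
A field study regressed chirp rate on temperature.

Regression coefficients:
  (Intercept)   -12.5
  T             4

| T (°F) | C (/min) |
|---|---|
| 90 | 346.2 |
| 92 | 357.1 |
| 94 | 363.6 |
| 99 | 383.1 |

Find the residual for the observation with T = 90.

ŷ = -12.5 + 4·90 = 347.5
e = 346.2 − 347.5 = -1.3

e = -1.3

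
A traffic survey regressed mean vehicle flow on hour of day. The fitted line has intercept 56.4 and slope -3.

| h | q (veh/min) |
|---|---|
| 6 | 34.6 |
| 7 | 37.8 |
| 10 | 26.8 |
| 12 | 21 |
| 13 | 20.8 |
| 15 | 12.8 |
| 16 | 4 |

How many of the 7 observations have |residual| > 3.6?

h=6: q̂ = 56.4 − 3·6 = 38.4; e = 34.6 − 38.4 = -3.8
h=7: q̂ = 56.4 − 3·7 = 35.4; e = 37.8 − 35.4 = 2.4
h=10: q̂ = 56.4 − 3·10 = 26.4; e = 26.8 − 26.4 = 0.4
h=12: q̂ = 56.4 − 3·12 = 20.4; e = 21 − 20.4 = 0.6
h=13: q̂ = 56.4 − 3·13 = 17.4; e = 20.8 − 17.4 = 3.4
h=15: q̂ = 56.4 − 3·15 = 11.4; e = 12.8 − 11.4 = 1.4
h=16: q̂ = 56.4 − 3·16 = 8.4; e = 4 − 8.4 = -4.4
|e| > 3.6: h=6 (|e|=3.8), h=16 (|e|=4.4) → 2

2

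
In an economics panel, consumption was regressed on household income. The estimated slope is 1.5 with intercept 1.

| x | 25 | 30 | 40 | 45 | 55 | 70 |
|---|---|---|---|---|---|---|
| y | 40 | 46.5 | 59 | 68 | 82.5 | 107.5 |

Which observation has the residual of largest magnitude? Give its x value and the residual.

x=25: ŷ = 1 + 1.5·25 = 38.5; r = 40 − 38.5 = 1.5
x=30: ŷ = 1 + 1.5·30 = 46; r = 46.5 − 46 = 0.5
x=40: ŷ = 1 + 1.5·40 = 61; r = 59 − 61 = -2
x=45: ŷ = 1 + 1.5·45 = 68.5; r = 68 − 68.5 = -0.5
x=55: ŷ = 1 + 1.5·55 = 83.5; r = 82.5 − 83.5 = -1
x=70: ŷ = 1 + 1.5·70 = 106; r = 107.5 − 106 = 1.5
Largest |r| is 2 at x = 40, residual -2.

x = 40, r = -2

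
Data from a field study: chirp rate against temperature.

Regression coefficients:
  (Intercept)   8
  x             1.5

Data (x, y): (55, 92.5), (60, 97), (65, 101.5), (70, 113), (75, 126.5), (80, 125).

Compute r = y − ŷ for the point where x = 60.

ŷ = 8 + 1.5·60 = 98
r = 97 − 98 = -1

r = -1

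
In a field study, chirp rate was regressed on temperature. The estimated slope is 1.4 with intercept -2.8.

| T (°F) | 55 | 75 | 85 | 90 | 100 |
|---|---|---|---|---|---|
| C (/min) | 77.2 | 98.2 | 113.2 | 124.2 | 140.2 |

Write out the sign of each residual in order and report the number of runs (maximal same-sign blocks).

T=55: Ĉ = -2.8 + 1.4·55 = 74.2; r = 77.2 − 74.2 = 3
T=75: Ĉ = -2.8 + 1.4·75 = 102.2; r = 98.2 − 102.2 = -4
T=85: Ĉ = -2.8 + 1.4·85 = 116.2; r = 113.2 − 116.2 = -3
T=90: Ĉ = -2.8 + 1.4·90 = 123.2; r = 124.2 − 123.2 = 1
T=100: Ĉ = -2.8 + 1.4·100 = 137.2; r = 140.2 − 137.2 = 3
Signs: + − − + +
Runs: +×1, −×2, +×2 → 3

3 runs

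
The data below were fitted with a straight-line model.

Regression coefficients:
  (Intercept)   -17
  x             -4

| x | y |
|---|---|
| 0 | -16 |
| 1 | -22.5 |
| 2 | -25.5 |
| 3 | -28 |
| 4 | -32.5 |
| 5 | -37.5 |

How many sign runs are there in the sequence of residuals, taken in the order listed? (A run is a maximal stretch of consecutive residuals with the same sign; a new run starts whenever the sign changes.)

4 runs

x=0: ŷ = -17 − 4·0 = -17; r = -16 − (-17) = 1
x=1: ŷ = -17 − 4·1 = -21; r = -22.5 − (-21) = -1.5
x=2: ŷ = -17 − 4·2 = -25; r = -25.5 − (-25) = -0.5
x=3: ŷ = -17 − 4·3 = -29; r = -28 − (-29) = 1
x=4: ŷ = -17 − 4·4 = -33; r = -32.5 − (-33) = 0.5
x=5: ŷ = -17 − 4·5 = -37; r = -37.5 − (-37) = -0.5
Signs: + − − + + −
Runs: +×1, −×2, +×2, −×1 → 4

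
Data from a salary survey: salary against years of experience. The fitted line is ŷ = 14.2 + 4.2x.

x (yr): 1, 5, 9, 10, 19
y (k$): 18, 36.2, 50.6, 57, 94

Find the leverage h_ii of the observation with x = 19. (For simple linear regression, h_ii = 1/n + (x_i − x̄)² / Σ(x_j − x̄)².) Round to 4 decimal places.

x̄ = (1 + 5 + 9 + 10 + 19)/5 = 8.8
Σ(x − x̄)² = 60.84 + 14.44 + 0.04 + 1.44 + 104.04 = 180.8
h = 1/5 + (10.2)²/180.8 = 0.2 + 0.575442 = 0.7754

h = 0.7754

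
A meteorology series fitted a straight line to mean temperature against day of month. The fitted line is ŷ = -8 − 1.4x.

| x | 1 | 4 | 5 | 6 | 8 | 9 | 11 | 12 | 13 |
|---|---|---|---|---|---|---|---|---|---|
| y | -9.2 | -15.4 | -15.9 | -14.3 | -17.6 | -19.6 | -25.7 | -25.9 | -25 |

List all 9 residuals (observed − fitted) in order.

x=1: ŷ = -8 − 1.4·1 = -9.4; e = -9.2 − (-9.4) = 0.2
x=4: ŷ = -8 − 1.4·4 = -13.6; e = -15.4 − (-13.6) = -1.8
x=5: ŷ = -8 − 1.4·5 = -15; e = -15.9 − (-15) = -0.9
x=6: ŷ = -8 − 1.4·6 = -16.4; e = -14.3 − (-16.4) = 2.1
x=8: ŷ = -8 − 1.4·8 = -19.2; e = -17.6 − (-19.2) = 1.6
x=9: ŷ = -8 − 1.4·9 = -20.6; e = -19.6 − (-20.6) = 1
x=11: ŷ = -8 − 1.4·11 = -23.4; e = -25.7 − (-23.4) = -2.3
x=12: ŷ = -8 − 1.4·12 = -24.8; e = -25.9 − (-24.8) = -1.1
x=13: ŷ = -8 − 1.4·13 = -26.2; e = -25 − (-26.2) = 1.2

0.2, -1.8, -0.9, 2.1, 1.6, 1, -2.3, -1.1, 1.2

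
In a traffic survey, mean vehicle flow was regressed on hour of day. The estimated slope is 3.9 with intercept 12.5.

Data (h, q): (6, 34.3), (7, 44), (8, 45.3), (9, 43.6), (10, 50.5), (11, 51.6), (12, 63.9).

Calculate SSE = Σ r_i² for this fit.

h=6: ŷ = 12.5 + 3.9·6 = 35.9; r = 34.3 − 35.9 = -1.6
h=7: ŷ = 12.5 + 3.9·7 = 39.8; r = 44 − 39.8 = 4.2
h=8: ŷ = 12.5 + 3.9·8 = 43.7; r = 45.3 − 43.7 = 1.6
h=9: ŷ = 12.5 + 3.9·9 = 47.6; r = 43.6 − 47.6 = -4
h=10: ŷ = 12.5 + 3.9·10 = 51.5; r = 50.5 − 51.5 = -1
h=11: ŷ = 12.5 + 3.9·11 = 55.4; r = 51.6 − 55.4 = -3.8
h=12: ŷ = 12.5 + 3.9·12 = 59.3; r = 63.9 − 59.3 = 4.6
SSE = 2.56 + 17.64 + 2.56 + 16 + 1 + 14.44 + 21.16 = 75.36

SSE = 75.36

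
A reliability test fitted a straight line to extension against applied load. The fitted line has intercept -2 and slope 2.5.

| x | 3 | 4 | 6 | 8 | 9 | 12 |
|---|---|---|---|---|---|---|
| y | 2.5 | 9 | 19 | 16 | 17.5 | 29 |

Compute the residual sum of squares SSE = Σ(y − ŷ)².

x=3: ŷ = -2 + 2.5·3 = 5.5; r = 2.5 − 5.5 = -3
x=4: ŷ = -2 + 2.5·4 = 8; r = 9 − 8 = 1
x=6: ŷ = -2 + 2.5·6 = 13; r = 19 − 13 = 6
x=8: ŷ = -2 + 2.5·8 = 18; r = 16 − 18 = -2
x=9: ŷ = -2 + 2.5·9 = 20.5; r = 17.5 − 20.5 = -3
x=12: ŷ = -2 + 2.5·12 = 28; r = 29 − 28 = 1
SSE = 9 + 1 + 36 + 4 + 9 + 1 = 60

SSE = 60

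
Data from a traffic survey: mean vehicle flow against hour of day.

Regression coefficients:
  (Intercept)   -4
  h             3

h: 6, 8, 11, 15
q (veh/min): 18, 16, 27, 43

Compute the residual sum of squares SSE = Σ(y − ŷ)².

h=6: ŷ = -4 + 3·6 = 14; e = 18 − 14 = 4
h=8: ŷ = -4 + 3·8 = 20; e = 16 − 20 = -4
h=11: ŷ = -4 + 3·11 = 29; e = 27 − 29 = -2
h=15: ŷ = -4 + 3·15 = 41; e = 43 − 41 = 2
SSE = 16 + 16 + 4 + 4 = 40

SSE = 40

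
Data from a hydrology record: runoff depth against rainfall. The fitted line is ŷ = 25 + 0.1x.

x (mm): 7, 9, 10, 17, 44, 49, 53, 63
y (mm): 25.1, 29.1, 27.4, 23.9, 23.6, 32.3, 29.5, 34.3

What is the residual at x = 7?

e = -0.6

ŷ = 25 + 0.1·7 = 25.7
e = 25.1 − 25.7 = -0.6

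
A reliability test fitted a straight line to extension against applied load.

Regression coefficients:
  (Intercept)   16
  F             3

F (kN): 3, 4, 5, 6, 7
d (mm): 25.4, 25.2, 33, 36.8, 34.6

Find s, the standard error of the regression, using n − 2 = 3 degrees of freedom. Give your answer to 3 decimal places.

F=3: ŷ = 16 + 3·3 = 25; e = 25.4 − 25 = 0.4
F=4: ŷ = 16 + 3·4 = 28; e = 25.2 − 28 = -2.8
F=5: ŷ = 16 + 3·5 = 31; e = 33 − 31 = 2
F=6: ŷ = 16 + 3·6 = 34; e = 36.8 − 34 = 2.8
F=7: ŷ = 16 + 3·7 = 37; e = 34.6 − 37 = -2.4
SSE = 0.16 + 7.84 + 4 + 7.84 + 5.76 = 25.6
s = √(25.6/3) = √8.53333 ≈ 2.921

s = 2.921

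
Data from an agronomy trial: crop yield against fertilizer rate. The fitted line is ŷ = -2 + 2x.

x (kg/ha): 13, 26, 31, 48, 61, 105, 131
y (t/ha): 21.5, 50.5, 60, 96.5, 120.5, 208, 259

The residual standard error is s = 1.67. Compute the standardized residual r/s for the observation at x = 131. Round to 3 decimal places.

ŷ = -2 + 2·131 = 260
r = 259 − 260 = -1
r/s = -1 / 1.67 = -0.599

-0.599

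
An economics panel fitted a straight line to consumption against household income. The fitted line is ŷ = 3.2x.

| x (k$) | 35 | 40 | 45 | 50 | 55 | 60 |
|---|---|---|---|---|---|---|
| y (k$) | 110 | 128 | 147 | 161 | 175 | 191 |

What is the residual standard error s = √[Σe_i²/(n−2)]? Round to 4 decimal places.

x=35: ŷ = 3.2·35 = 112; e = 110 − 112 = -2
x=40: ŷ = 3.2·40 = 128; e = 128 − 128 = 0
x=45: ŷ = 3.2·45 = 144; e = 147 − 144 = 3
x=50: ŷ = 3.2·50 = 160; e = 161 − 160 = 1
x=55: ŷ = 3.2·55 = 176; e = 175 − 176 = -1
x=60: ŷ = 3.2·60 = 192; e = 191 − 192 = -1
SSE = 4 + 0 + 9 + 1 + 1 + 1 = 16
s = √(16/4) = √4 ≈ 2.0000

s = 2.0000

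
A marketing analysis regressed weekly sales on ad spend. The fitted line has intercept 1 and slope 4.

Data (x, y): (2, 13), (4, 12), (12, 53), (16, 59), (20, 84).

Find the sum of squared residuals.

SSE = 102

x=2: ŷ = 1 + 4·2 = 9; e = 13 − 9 = 4
x=4: ŷ = 1 + 4·4 = 17; e = 12 − 17 = -5
x=12: ŷ = 1 + 4·12 = 49; e = 53 − 49 = 4
x=16: ŷ = 1 + 4·16 = 65; e = 59 − 65 = -6
x=20: ŷ = 1 + 4·20 = 81; e = 84 − 81 = 3
SSE = 16 + 25 + 16 + 36 + 9 = 102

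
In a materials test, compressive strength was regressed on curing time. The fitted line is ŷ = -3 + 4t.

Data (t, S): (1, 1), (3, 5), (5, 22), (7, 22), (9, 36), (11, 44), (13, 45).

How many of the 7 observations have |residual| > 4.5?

1

t=1: ŷ = -3 + 4·1 = 1; r = 1 − 1 = 0
t=3: ŷ = -3 + 4·3 = 9; r = 5 − 9 = -4
t=5: ŷ = -3 + 4·5 = 17; r = 22 − 17 = 5
t=7: ŷ = -3 + 4·7 = 25; r = 22 − 25 = -3
t=9: ŷ = -3 + 4·9 = 33; r = 36 − 33 = 3
t=11: ŷ = -3 + 4·11 = 41; r = 44 − 41 = 3
t=13: ŷ = -3 + 4·13 = 49; r = 45 − 49 = -4
|r| > 4.5: t=5 (|r|=5) → 1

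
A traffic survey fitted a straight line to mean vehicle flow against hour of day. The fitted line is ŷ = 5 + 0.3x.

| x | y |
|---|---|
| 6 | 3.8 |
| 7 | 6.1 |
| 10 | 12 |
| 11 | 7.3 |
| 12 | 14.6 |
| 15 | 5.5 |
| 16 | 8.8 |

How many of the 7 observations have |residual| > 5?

x=6: ŷ = 5 + 0.3·6 = 6.8; r = 3.8 − 6.8 = -3
x=7: ŷ = 5 + 0.3·7 = 7.1; r = 6.1 − 7.1 = -1
x=10: ŷ = 5 + 0.3·10 = 8; r = 12 − 8 = 4
x=11: ŷ = 5 + 0.3·11 = 8.3; r = 7.3 − 8.3 = -1
x=12: ŷ = 5 + 0.3·12 = 8.6; r = 14.6 − 8.6 = 6
x=15: ŷ = 5 + 0.3·15 = 9.5; r = 5.5 − 9.5 = -4
x=16: ŷ = 5 + 0.3·16 = 9.8; r = 8.8 − 9.8 = -1
|r| > 5: x=12 (|r|=6) → 1

1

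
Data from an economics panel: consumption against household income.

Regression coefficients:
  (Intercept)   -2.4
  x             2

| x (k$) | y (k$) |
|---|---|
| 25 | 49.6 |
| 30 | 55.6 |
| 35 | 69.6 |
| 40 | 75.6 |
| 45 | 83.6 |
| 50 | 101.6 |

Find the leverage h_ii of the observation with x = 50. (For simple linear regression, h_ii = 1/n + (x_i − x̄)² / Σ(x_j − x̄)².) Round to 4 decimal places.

x̄ = (25 + 30 + 35 + 40 + 45 + 50)/6 = 37.5
Σ(x − x̄)² = 156.25 + 56.25 + 6.25 + 6.25 + 56.25 + 156.25 = 437.5
h = 1/6 + (12.5)²/437.5 = 0.166667 + 0.357143 = 0.5238

h = 0.5238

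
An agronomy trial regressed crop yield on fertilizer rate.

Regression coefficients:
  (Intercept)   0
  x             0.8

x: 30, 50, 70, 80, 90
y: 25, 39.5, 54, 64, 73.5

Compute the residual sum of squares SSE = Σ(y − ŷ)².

x=30: ŷ = 0.8·30 = 24; r = 25 − 24 = 1
x=50: ŷ = 0.8·50 = 40; r = 39.5 − 40 = -0.5
x=70: ŷ = 0.8·70 = 56; r = 54 − 56 = -2
x=80: ŷ = 0.8·80 = 64; r = 64 − 64 = 0
x=90: ŷ = 0.8·90 = 72; r = 73.5 − 72 = 1.5
SSE = 1 + 0.25 + 4 + 0 + 2.25 = 7.5

SSE = 7.5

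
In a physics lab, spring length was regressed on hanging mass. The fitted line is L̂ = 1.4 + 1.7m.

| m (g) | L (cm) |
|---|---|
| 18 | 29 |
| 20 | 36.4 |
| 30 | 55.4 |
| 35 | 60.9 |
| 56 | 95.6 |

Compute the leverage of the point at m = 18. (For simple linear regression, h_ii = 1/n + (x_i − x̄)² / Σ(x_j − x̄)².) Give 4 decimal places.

m̄ = (18 + 20 + 30 + 35 + 56)/5 = 31.8
Σ(m − m̄)² = 190.44 + 139.24 + 3.24 + 10.24 + 585.64 = 928.8
h = 1/5 + (-13.8)²/928.8 = 0.2 + 0.205039 = 0.4050

h = 0.4050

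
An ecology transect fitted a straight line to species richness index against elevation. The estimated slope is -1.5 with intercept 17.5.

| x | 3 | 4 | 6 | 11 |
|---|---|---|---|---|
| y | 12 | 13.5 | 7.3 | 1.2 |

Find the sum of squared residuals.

SSE = 6.48

x=3: ŷ = 17.5 − 1.5·3 = 13; e = 12 − 13 = -1
x=4: ŷ = 17.5 − 1.5·4 = 11.5; e = 13.5 − 11.5 = 2
x=6: ŷ = 17.5 − 1.5·6 = 8.5; e = 7.3 − 8.5 = -1.2
x=11: ŷ = 17.5 − 1.5·11 = 1; e = 1.2 − 1 = 0.2
SSE = 1 + 4 + 1.44 + 0.04 = 6.48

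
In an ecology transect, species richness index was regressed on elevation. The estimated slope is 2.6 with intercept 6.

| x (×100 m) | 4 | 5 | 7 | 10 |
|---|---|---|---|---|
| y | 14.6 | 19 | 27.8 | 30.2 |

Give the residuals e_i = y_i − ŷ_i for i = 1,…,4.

x=4: ŷ = 6 + 2.6·4 = 16.4; e = 14.6 − 16.4 = -1.8
x=5: ŷ = 6 + 2.6·5 = 19; e = 19 − 19 = 0
x=7: ŷ = 6 + 2.6·7 = 24.2; e = 27.8 − 24.2 = 3.6
x=10: ŷ = 6 + 2.6·10 = 32; e = 30.2 − 32 = -1.8

-1.8, 0, 3.6, -1.8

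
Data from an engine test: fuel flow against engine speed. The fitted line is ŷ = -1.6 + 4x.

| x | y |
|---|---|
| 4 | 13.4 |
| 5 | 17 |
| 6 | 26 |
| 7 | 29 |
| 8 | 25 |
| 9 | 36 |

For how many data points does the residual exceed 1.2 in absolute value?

x=4: ŷ = -1.6 + 4·4 = 14.4; r = 13.4 − 14.4 = -1
x=5: ŷ = -1.6 + 4·5 = 18.4; r = 17 − 18.4 = -1.4
x=6: ŷ = -1.6 + 4·6 = 22.4; r = 26 − 22.4 = 3.6
x=7: ŷ = -1.6 + 4·7 = 26.4; r = 29 − 26.4 = 2.6
x=8: ŷ = -1.6 + 4·8 = 30.4; r = 25 − 30.4 = -5.4
x=9: ŷ = -1.6 + 4·9 = 34.4; r = 36 − 34.4 = 1.6
|r| > 1.2: x=5 (|r|=1.4), x=6 (|r|=3.6), x=7 (|r|=2.6), x=8 (|r|=5.4), x=9 (|r|=1.6) → 5

5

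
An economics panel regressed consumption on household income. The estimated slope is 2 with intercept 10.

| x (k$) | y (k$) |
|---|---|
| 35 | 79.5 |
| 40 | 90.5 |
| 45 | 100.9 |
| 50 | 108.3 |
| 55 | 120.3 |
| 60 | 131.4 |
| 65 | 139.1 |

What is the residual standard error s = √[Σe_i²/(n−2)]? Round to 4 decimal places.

x=35: ŷ = 10 + 2·35 = 80; e = 79.5 − 80 = -0.5
x=40: ŷ = 10 + 2·40 = 90; e = 90.5 − 90 = 0.5
x=45: ŷ = 10 + 2·45 = 100; e = 100.9 − 100 = 0.9
x=50: ŷ = 10 + 2·50 = 110; e = 108.3 − 110 = -1.7
x=55: ŷ = 10 + 2·55 = 120; e = 120.3 − 120 = 0.3
x=60: ŷ = 10 + 2·60 = 130; e = 131.4 − 130 = 1.4
x=65: ŷ = 10 + 2·65 = 140; e = 139.1 − 140 = -0.9
SSE = 0.25 + 0.25 + 0.81 + 2.89 + 0.09 + 1.96 + 0.81 = 7.06
s = √(7.06/5) = √1.412 ≈ 1.1883

s = 1.1883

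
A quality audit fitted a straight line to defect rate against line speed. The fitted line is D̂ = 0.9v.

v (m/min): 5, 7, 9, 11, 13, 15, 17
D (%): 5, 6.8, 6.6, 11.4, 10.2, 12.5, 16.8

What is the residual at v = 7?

e = 0.5

D̂ = 0.9·7 = 6.3
e = 6.8 − 6.3 = 0.5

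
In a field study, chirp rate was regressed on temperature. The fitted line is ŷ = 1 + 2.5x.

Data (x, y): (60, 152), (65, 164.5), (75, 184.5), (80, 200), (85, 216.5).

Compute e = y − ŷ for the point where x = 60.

e = 1

ŷ = 1 + 2.5·60 = 151
e = 152 − 151 = 1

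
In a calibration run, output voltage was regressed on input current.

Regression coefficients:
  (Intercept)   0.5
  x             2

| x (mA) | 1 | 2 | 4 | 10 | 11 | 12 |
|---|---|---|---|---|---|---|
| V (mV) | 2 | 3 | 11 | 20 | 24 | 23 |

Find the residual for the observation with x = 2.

r = -1.5

ŷ = 0.5 + 2·2 = 4.5
r = 3 − 4.5 = -1.5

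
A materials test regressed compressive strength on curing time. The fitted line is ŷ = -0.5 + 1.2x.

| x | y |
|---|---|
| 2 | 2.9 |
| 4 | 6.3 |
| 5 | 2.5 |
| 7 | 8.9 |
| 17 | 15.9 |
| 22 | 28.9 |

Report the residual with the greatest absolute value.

r = -4

x=2: ŷ = -0.5 + 1.2·2 = 1.9; r = 2.9 − 1.9 = 1
x=4: ŷ = -0.5 + 1.2·4 = 4.3; r = 6.3 − 4.3 = 2
x=5: ŷ = -0.5 + 1.2·5 = 5.5; r = 2.5 − 5.5 = -3
x=7: ŷ = -0.5 + 1.2·7 = 7.9; r = 8.9 − 7.9 = 1
x=17: ŷ = -0.5 + 1.2·17 = 19.9; r = 15.9 − 19.9 = -4
x=22: ŷ = -0.5 + 1.2·22 = 25.9; r = 28.9 − 25.9 = 3
Largest |r| is 4 at x = 17, residual -4.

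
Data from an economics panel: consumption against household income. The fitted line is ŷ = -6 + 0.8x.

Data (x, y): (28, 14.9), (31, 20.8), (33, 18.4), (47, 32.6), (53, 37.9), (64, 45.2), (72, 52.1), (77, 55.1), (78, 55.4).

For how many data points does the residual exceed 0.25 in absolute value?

8

x=28: ŷ = -6 + 0.8·28 = 16.4; e = 14.9 − 16.4 = -1.5
x=31: ŷ = -6 + 0.8·31 = 18.8; e = 20.8 − 18.8 = 2
x=33: ŷ = -6 + 0.8·33 = 20.4; e = 18.4 − 20.4 = -2
x=47: ŷ = -6 + 0.8·47 = 31.6; e = 32.6 − 31.6 = 1
x=53: ŷ = -6 + 0.8·53 = 36.4; e = 37.9 − 36.4 = 1.5
x=64: ŷ = -6 + 0.8·64 = 45.2; e = 45.2 − 45.2 = 0
x=72: ŷ = -6 + 0.8·72 = 51.6; e = 52.1 − 51.6 = 0.5
x=77: ŷ = -6 + 0.8·77 = 55.6; e = 55.1 − 55.6 = -0.5
x=78: ŷ = -6 + 0.8·78 = 56.4; e = 55.4 − 56.4 = -1
|e| > 0.25: x=28 (|e|=1.5), x=31 (|e|=2), x=33 (|e|=2), x=47 (|e|=1), x=53 (|e|=1.5), x=72 (|e|=0.5), x=77 (|e|=0.5), x=78 (|e|=1) → 8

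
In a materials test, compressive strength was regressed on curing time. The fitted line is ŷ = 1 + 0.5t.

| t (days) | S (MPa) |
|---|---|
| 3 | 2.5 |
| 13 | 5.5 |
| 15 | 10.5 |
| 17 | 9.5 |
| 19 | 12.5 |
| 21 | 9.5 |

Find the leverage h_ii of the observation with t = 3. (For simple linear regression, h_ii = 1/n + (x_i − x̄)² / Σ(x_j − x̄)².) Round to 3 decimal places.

t̄ = (3 + 13 + 15 + 17 + 19 + 21)/6 = 14.6667
Σ(t − t̄)² = 136.111 + 2.77778 + 0.111111 + 5.44444 + 18.7778 + 40.1111 = 203.333
h = 1/6 + (-11.6667)²/203.333 = 0.166667 + 0.669399 = 0.836

h = 0.836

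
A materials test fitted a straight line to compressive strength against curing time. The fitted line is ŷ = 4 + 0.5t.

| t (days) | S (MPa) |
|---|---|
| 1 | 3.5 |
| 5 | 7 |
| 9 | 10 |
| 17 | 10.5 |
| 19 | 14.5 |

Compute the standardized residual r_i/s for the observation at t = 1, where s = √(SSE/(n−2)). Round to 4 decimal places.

-0.5941

t=1: ŷ = 4 + 0.5·1 = 4.5; r = 3.5 − 4.5 = -1
t=5: ŷ = 4 + 0.5·5 = 6.5; r = 7 − 6.5 = 0.5
t=9: ŷ = 4 + 0.5·9 = 8.5; r = 10 − 8.5 = 1.5
t=17: ŷ = 4 + 0.5·17 = 12.5; r = 10.5 − 12.5 = -2
t=19: ŷ = 4 + 0.5·19 = 13.5; r = 14.5 − 13.5 = 1
SSE = 1 + 0.25 + 2.25 + 4 + 1 = 8.5
s = √(8.5/3) = 1.68325
r/s = -1 / 1.68325 = -0.5941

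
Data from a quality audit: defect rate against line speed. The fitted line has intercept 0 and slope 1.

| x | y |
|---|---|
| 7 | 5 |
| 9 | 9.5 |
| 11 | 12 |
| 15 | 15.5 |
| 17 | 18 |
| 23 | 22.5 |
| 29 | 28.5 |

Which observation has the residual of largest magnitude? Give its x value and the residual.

x=7: ŷ = 7 = 7; e = 5 − 7 = -2
x=9: ŷ = 9 = 9; e = 9.5 − 9 = 0.5
x=11: ŷ = 11 = 11; e = 12 − 11 = 1
x=15: ŷ = 15 = 15; e = 15.5 − 15 = 0.5
x=17: ŷ = 17 = 17; e = 18 − 17 = 1
x=23: ŷ = 23 = 23; e = 22.5 − 23 = -0.5
x=29: ŷ = 29 = 29; e = 28.5 − 29 = -0.5
Largest |e| is 2 at x = 7, residual -2.

x = 7, e = -2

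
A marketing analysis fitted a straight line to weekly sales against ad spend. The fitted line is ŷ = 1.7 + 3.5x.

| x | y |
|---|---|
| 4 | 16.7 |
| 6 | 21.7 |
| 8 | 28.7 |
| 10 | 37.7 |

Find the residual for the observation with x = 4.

ŷ = 1.7 + 3.5·4 = 15.7
r = 16.7 − 15.7 = 1

r = 1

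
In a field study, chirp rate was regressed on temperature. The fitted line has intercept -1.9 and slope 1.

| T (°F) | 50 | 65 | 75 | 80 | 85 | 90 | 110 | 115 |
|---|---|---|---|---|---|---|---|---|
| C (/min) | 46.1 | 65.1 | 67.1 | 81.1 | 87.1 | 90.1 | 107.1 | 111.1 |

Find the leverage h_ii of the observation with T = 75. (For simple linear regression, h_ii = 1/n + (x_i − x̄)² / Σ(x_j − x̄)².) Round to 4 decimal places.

h = 0.1483

T̄ = (50 + 65 + 75 + 80 + 85 + 90 + 110 + 115)/8 = 83.75
Σ(T − T̄)² = 1139.06 + 351.562 + 76.5625 + 14.0625 + 1.5625 + 39.0625 + 689.062 + 976.562 = 3287.5
h = 1/8 + (-8.75)²/3287.5 = 0.125 + 0.023289 = 0.1483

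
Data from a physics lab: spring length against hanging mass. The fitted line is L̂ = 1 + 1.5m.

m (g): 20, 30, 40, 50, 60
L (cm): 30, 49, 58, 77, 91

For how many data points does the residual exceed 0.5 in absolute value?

m=20: L̂ = 1 + 1.5·20 = 31; e = 30 − 31 = -1
m=30: L̂ = 1 + 1.5·30 = 46; e = 49 − 46 = 3
m=40: L̂ = 1 + 1.5·40 = 61; e = 58 − 61 = -3
m=50: L̂ = 1 + 1.5·50 = 76; e = 77 − 76 = 1
m=60: L̂ = 1 + 1.5·60 = 91; e = 91 − 91 = 0
|e| > 0.5: m=20 (|e|=1), m=30 (|e|=3), m=40 (|e|=3), m=50 (|e|=1) → 4

4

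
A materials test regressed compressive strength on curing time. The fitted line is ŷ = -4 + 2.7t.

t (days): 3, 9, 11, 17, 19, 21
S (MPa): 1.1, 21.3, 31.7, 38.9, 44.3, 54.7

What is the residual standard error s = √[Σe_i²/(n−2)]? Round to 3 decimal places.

s = 4.123

t=3: ŷ = -4 + 2.7·3 = 4.1; e = 1.1 − 4.1 = -3
t=9: ŷ = -4 + 2.7·9 = 20.3; e = 21.3 − 20.3 = 1
t=11: ŷ = -4 + 2.7·11 = 25.7; e = 31.7 − 25.7 = 6
t=17: ŷ = -4 + 2.7·17 = 41.9; e = 38.9 − 41.9 = -3
t=19: ŷ = -4 + 2.7·19 = 47.3; e = 44.3 − 47.3 = -3
t=21: ŷ = -4 + 2.7·21 = 52.7; e = 54.7 − 52.7 = 2
SSE = 9 + 1 + 36 + 9 + 9 + 4 = 68
s = √(68/4) = √17 ≈ 4.123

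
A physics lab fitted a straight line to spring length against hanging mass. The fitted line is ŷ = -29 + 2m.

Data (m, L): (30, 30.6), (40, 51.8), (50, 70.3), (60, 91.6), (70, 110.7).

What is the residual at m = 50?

e = -0.7

ŷ = -29 + 2·50 = 71
e = 70.3 − 71 = -0.7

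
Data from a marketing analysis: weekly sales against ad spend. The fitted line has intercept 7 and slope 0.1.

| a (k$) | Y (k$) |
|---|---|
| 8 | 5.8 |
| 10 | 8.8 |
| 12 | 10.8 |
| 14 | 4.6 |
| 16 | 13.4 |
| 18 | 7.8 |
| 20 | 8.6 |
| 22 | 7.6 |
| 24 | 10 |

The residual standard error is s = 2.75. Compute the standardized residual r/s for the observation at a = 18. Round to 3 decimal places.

Ŷ = 7 + 0.1·18 = 8.8
r = 7.8 − 8.8 = -1
r/s = -1 / 2.75 = -0.364

-0.364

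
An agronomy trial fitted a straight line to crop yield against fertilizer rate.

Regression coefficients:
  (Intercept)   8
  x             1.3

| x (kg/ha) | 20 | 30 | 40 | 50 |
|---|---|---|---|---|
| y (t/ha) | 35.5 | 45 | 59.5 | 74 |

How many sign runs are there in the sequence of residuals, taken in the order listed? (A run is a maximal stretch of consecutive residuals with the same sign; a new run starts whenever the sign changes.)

x=20: ŷ = 8 + 1.3·20 = 34; e = 35.5 − 34 = 1.5
x=30: ŷ = 8 + 1.3·30 = 47; e = 45 − 47 = -2
x=40: ŷ = 8 + 1.3·40 = 60; e = 59.5 − 60 = -0.5
x=50: ŷ = 8 + 1.3·50 = 73; e = 74 − 73 = 1
Signs: + − − +
Runs: +×1, −×2, +×1 → 3

3 runs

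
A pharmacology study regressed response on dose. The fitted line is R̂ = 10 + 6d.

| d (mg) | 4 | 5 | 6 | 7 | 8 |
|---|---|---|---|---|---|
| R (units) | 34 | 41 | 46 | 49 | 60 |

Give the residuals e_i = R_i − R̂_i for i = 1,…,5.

d=4: R̂ = 10 + 6·4 = 34; e = 34 − 34 = 0
d=5: R̂ = 10 + 6·5 = 40; e = 41 − 40 = 1
d=6: R̂ = 10 + 6·6 = 46; e = 46 − 46 = 0
d=7: R̂ = 10 + 6·7 = 52; e = 49 − 52 = -3
d=8: R̂ = 10 + 6·8 = 58; e = 60 − 58 = 2

0, 1, 0, -3, 2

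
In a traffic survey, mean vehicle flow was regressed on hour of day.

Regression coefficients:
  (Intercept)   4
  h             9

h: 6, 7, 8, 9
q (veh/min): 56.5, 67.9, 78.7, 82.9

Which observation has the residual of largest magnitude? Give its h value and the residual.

h=6: q̂ = 4 + 9·6 = 58; r = 56.5 − 58 = -1.5
h=7: q̂ = 4 + 9·7 = 67; r = 67.9 − 67 = 0.9
h=8: q̂ = 4 + 9·8 = 76; r = 78.7 − 76 = 2.7
h=9: q̂ = 4 + 9·9 = 85; r = 82.9 − 85 = -2.1
Largest |r| is 2.7 at h = 8, residual 2.7.

h = 8, r = 2.7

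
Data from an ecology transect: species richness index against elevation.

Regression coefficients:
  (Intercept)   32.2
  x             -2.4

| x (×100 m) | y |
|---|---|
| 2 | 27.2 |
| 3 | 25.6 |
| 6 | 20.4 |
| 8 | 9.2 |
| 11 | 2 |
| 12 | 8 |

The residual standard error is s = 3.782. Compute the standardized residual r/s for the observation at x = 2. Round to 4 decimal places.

-0.0529

ŷ = 32.2 − 2.4·2 = 27.4
r = 27.2 − 27.4 = -0.2
r/s = -0.2 / 3.782 = -0.0529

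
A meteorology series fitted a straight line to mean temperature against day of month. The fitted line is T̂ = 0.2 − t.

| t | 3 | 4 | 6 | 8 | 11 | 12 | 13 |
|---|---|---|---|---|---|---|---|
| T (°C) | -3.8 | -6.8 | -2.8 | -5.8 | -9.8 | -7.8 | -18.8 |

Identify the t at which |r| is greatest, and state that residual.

t = 13, r = -6

t=3: T̂ = 0.2 − 3 = -2.8; r = -3.8 − (-2.8) = -1
t=4: T̂ = 0.2 − 4 = -3.8; r = -6.8 − (-3.8) = -3
t=6: T̂ = 0.2 − 6 = -5.8; r = -2.8 − (-5.8) = 3
t=8: T̂ = 0.2 − 8 = -7.8; r = -5.8 − (-7.8) = 2
t=11: T̂ = 0.2 − 11 = -10.8; r = -9.8 − (-10.8) = 1
t=12: T̂ = 0.2 − 12 = -11.8; r = -7.8 − (-11.8) = 4
t=13: T̂ = 0.2 − 13 = -12.8; r = -18.8 − (-12.8) = -6
Largest |r| is 6 at t = 13, residual -6.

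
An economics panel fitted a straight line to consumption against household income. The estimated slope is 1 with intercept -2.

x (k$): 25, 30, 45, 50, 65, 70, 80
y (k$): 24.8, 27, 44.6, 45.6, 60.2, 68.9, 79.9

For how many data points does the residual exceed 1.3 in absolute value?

x=25: ŷ = -2 + 25 = 23; r = 24.8 − 23 = 1.8
x=30: ŷ = -2 + 30 = 28; r = 27 − 28 = -1
x=45: ŷ = -2 + 45 = 43; r = 44.6 − 43 = 1.6
x=50: ŷ = -2 + 50 = 48; r = 45.6 − 48 = -2.4
x=65: ŷ = -2 + 65 = 63; r = 60.2 − 63 = -2.8
x=70: ŷ = -2 + 70 = 68; r = 68.9 − 68 = 0.9
x=80: ŷ = -2 + 80 = 78; r = 79.9 − 78 = 1.9
|r| > 1.3: x=25 (|r|=1.8), x=45 (|r|=1.6), x=50 (|r|=2.4), x=65 (|r|=2.8), x=80 (|r|=1.9) → 5

5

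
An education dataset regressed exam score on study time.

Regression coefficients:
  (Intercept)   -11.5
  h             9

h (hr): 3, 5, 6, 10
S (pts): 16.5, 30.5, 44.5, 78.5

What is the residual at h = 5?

r = -3

Ŝ = -11.5 + 9·5 = 33.5
r = 30.5 − 33.5 = -3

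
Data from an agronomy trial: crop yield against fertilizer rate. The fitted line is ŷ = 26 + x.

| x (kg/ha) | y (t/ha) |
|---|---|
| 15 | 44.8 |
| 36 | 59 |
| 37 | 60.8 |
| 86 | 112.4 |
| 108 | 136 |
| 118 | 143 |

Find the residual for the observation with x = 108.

ŷ = 26 + 108 = 134
r = 136 − 134 = 2

r = 2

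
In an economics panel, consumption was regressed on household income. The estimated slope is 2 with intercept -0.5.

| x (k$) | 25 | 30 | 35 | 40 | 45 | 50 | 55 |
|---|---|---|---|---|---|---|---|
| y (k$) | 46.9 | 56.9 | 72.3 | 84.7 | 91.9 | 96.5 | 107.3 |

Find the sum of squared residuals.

SSE = 68

x=25: ŷ = -0.5 + 2·25 = 49.5; r = 46.9 − 49.5 = -2.6
x=30: ŷ = -0.5 + 2·30 = 59.5; r = 56.9 − 59.5 = -2.6
x=35: ŷ = -0.5 + 2·35 = 69.5; r = 72.3 − 69.5 = 2.8
x=40: ŷ = -0.5 + 2·40 = 79.5; r = 84.7 − 79.5 = 5.2
x=45: ŷ = -0.5 + 2·45 = 89.5; r = 91.9 − 89.5 = 2.4
x=50: ŷ = -0.5 + 2·50 = 99.5; r = 96.5 − 99.5 = -3
x=55: ŷ = -0.5 + 2·55 = 109.5; r = 107.3 − 109.5 = -2.2
SSE = 6.76 + 6.76 + 7.84 + 27.04 + 5.76 + 9 + 4.84 = 68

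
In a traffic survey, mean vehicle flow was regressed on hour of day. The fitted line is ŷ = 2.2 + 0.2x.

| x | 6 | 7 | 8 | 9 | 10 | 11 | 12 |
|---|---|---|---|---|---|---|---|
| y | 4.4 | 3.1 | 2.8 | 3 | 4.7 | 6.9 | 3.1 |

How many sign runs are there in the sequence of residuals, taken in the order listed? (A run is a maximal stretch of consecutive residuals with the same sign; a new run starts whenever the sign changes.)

4 runs

x=6: ŷ = 2.2 + 0.2·6 = 3.4; r = 4.4 − 3.4 = 1
x=7: ŷ = 2.2 + 0.2·7 = 3.6; r = 3.1 − 3.6 = -0.5
x=8: ŷ = 2.2 + 0.2·8 = 3.8; r = 2.8 − 3.8 = -1
x=9: ŷ = 2.2 + 0.2·9 = 4; r = 3 − 4 = -1
x=10: ŷ = 2.2 + 0.2·10 = 4.2; r = 4.7 − 4.2 = 0.5
x=11: ŷ = 2.2 + 0.2·11 = 4.4; r = 6.9 − 4.4 = 2.5
x=12: ŷ = 2.2 + 0.2·12 = 4.6; r = 3.1 − 4.6 = -1.5
Signs: + − − − + + −
Runs: +×1, −×3, +×2, −×1 → 4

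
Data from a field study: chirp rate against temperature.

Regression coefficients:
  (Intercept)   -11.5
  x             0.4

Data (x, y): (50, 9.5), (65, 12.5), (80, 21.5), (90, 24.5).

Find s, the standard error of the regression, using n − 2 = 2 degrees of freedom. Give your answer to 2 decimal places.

s = 1.73

x=50: ŷ = -11.5 + 0.4·50 = 8.5; e = 9.5 − 8.5 = 1
x=65: ŷ = -11.5 + 0.4·65 = 14.5; e = 12.5 − 14.5 = -2
x=80: ŷ = -11.5 + 0.4·80 = 20.5; e = 21.5 − 20.5 = 1
x=90: ŷ = -11.5 + 0.4·90 = 24.5; e = 24.5 − 24.5 = 0
SSE = 1 + 4 + 1 + 0 = 6
s = √(6/2) = √3 ≈ 1.73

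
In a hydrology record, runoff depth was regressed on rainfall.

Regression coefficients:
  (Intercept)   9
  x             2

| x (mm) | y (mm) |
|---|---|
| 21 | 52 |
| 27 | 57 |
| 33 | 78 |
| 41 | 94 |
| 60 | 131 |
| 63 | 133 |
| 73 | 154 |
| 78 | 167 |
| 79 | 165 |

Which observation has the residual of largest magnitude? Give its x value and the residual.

x=21: ŷ = 9 + 2·21 = 51; e = 52 − 51 = 1
x=27: ŷ = 9 + 2·27 = 63; e = 57 − 63 = -6
x=33: ŷ = 9 + 2·33 = 75; e = 78 − 75 = 3
x=41: ŷ = 9 + 2·41 = 91; e = 94 − 91 = 3
x=60: ŷ = 9 + 2·60 = 129; e = 131 − 129 = 2
x=63: ŷ = 9 + 2·63 = 135; e = 133 − 135 = -2
x=73: ŷ = 9 + 2·73 = 155; e = 154 − 155 = -1
x=78: ŷ = 9 + 2·78 = 165; e = 167 − 165 = 2
x=79: ŷ = 9 + 2·79 = 167; e = 165 − 167 = -2
Largest |e| is 6 at x = 27, residual -6.

x = 27, e = -6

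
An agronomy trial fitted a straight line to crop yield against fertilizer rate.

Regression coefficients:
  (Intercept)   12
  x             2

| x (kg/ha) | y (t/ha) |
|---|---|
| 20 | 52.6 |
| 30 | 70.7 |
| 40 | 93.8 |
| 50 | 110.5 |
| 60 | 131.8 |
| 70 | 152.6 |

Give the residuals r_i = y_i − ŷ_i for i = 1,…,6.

x=20: ŷ = 12 + 2·20 = 52; r = 52.6 − 52 = 0.6
x=30: ŷ = 12 + 2·30 = 72; r = 70.7 − 72 = -1.3
x=40: ŷ = 12 + 2·40 = 92; r = 93.8 − 92 = 1.8
x=50: ŷ = 12 + 2·50 = 112; r = 110.5 − 112 = -1.5
x=60: ŷ = 12 + 2·60 = 132; r = 131.8 − 132 = -0.2
x=70: ŷ = 12 + 2·70 = 152; r = 152.6 − 152 = 0.6

0.6, -1.3, 1.8, -1.5, -0.2, 0.6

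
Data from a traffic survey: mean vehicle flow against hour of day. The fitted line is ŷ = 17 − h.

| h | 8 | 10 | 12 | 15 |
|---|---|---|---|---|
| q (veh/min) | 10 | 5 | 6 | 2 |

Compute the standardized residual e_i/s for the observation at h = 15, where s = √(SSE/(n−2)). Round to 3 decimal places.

0.000

h=8: ŷ = 17 − 8 = 9; e = 10 − 9 = 1
h=10: ŷ = 17 − 10 = 7; e = 5 − 7 = -2
h=12: ŷ = 17 − 12 = 5; e = 6 − 5 = 1
h=15: ŷ = 17 − 15 = 2; e = 2 − 2 = 0
SSE = 1 + 4 + 1 + 0 = 6
s = √(6/2) = 1.73205
e/s = 0 / 1.73205 = 0.000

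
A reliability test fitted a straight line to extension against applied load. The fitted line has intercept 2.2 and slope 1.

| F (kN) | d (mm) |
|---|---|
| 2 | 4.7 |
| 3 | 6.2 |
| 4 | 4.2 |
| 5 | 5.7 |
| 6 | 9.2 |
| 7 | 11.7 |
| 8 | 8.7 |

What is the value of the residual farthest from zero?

r = 2.5

F=2: ŷ = 2.2 + 2 = 4.2; r = 4.7 − 4.2 = 0.5
F=3: ŷ = 2.2 + 3 = 5.2; r = 6.2 − 5.2 = 1
F=4: ŷ = 2.2 + 4 = 6.2; r = 4.2 − 6.2 = -2
F=5: ŷ = 2.2 + 5 = 7.2; r = 5.7 − 7.2 = -1.5
F=6: ŷ = 2.2 + 6 = 8.2; r = 9.2 − 8.2 = 1
F=7: ŷ = 2.2 + 7 = 9.2; r = 11.7 − 9.2 = 2.5
F=8: ŷ = 2.2 + 8 = 10.2; r = 8.7 − 10.2 = -1.5
Largest |r| is 2.5 at F = 7, residual 2.5.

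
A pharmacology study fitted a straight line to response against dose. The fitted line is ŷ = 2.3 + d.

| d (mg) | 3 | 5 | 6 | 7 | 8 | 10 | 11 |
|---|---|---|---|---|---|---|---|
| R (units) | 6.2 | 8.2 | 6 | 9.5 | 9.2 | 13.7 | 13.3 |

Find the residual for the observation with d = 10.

e = 1.4

ŷ = 2.3 + 10 = 12.3
e = 13.7 − 12.3 = 1.4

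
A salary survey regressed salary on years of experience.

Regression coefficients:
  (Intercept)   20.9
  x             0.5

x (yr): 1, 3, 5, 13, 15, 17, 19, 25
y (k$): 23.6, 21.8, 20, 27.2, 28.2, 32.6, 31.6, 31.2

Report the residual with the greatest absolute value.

x=1: ŷ = 20.9 + 0.5·1 = 21.4; e = 23.6 − 21.4 = 2.2
x=3: ŷ = 20.9 + 0.5·3 = 22.4; e = 21.8 − 22.4 = -0.6
x=5: ŷ = 20.9 + 0.5·5 = 23.4; e = 20 − 23.4 = -3.4
x=13: ŷ = 20.9 + 0.5·13 = 27.4; e = 27.2 − 27.4 = -0.2
x=15: ŷ = 20.9 + 0.5·15 = 28.4; e = 28.2 − 28.4 = -0.2
x=17: ŷ = 20.9 + 0.5·17 = 29.4; e = 32.6 − 29.4 = 3.2
x=19: ŷ = 20.9 + 0.5·19 = 30.4; e = 31.6 − 30.4 = 1.2
x=25: ŷ = 20.9 + 0.5·25 = 33.4; e = 31.2 − 33.4 = -2.2
Largest |e| is 3.4 at x = 5, residual -3.4.

e = -3.4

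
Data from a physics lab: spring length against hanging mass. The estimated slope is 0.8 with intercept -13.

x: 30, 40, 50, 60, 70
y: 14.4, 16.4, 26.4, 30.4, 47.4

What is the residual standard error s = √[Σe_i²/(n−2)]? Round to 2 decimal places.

s = 4.44

x=30: ŷ = -13 + 0.8·30 = 11; e = 14.4 − 11 = 3.4
x=40: ŷ = -13 + 0.8·40 = 19; e = 16.4 − 19 = -2.6
x=50: ŷ = -13 + 0.8·50 = 27; e = 26.4 − 27 = -0.6
x=60: ŷ = -13 + 0.8·60 = 35; e = 30.4 − 35 = -4.6
x=70: ŷ = -13 + 0.8·70 = 43; e = 47.4 − 43 = 4.4
SSE = 11.56 + 6.76 + 0.36 + 21.16 + 19.36 = 59.2
s = √(59.2/3) = √19.7333 ≈ 4.44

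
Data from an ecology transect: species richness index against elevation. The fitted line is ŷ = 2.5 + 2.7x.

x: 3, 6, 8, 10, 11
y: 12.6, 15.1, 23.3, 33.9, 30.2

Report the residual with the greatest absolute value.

e = 4.4

x=3: ŷ = 2.5 + 2.7·3 = 10.6; e = 12.6 − 10.6 = 2
x=6: ŷ = 2.5 + 2.7·6 = 18.7; e = 15.1 − 18.7 = -3.6
x=8: ŷ = 2.5 + 2.7·8 = 24.1; e = 23.3 − 24.1 = -0.8
x=10: ŷ = 2.5 + 2.7·10 = 29.5; e = 33.9 − 29.5 = 4.4
x=11: ŷ = 2.5 + 2.7·11 = 32.2; e = 30.2 − 32.2 = -2
Largest |e| is 4.4 at x = 10, residual 4.4.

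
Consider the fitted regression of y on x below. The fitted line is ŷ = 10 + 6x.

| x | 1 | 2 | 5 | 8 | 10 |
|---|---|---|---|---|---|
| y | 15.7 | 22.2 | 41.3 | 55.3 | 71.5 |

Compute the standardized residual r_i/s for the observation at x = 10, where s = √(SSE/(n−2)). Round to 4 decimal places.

0.7708

x=1: ŷ = 10 + 6·1 = 16; r = 15.7 − 16 = -0.3
x=2: ŷ = 10 + 6·2 = 22; r = 22.2 − 22 = 0.2
x=5: ŷ = 10 + 6·5 = 40; r = 41.3 − 40 = 1.3
x=8: ŷ = 10 + 6·8 = 58; r = 55.3 − 58 = -2.7
x=10: ŷ = 10 + 6·10 = 70; r = 71.5 − 70 = 1.5
SSE = 0.09 + 0.04 + 1.69 + 7.29 + 2.25 = 11.36
s = √(11.36/3) = 1.94594
r/s = 1.5 / 1.94594 = 0.7708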